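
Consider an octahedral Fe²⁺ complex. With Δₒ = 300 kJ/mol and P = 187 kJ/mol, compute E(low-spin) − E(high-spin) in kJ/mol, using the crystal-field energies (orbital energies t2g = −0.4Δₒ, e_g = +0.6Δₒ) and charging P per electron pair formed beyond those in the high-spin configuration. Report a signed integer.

Fe²⁺: group 8, so d-count = 8 − 2 = 6.
High-spin: t2g^4 e_g^2, CFSE = -0.4Δₒ = -120 kJ/mol.
Low-spin: t2g^6 e_g^0, orbital CFSE = -2.4Δₒ = -720 kJ/mol; plus 2 excess pairs × P = +374 kJ/mol; total -346 kJ/mol.
The difference is -346 − (-120) = -226 kJ/mol, so low-spin lies lower.

-226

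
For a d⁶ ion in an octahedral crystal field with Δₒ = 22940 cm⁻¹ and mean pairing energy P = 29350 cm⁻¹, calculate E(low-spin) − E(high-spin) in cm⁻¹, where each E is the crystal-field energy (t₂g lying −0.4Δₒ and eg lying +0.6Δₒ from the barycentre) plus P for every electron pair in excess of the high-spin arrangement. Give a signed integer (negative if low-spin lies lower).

12820

High-spin: t₂g⁴ eg², CFSE = -0.4Δₒ = -9176 cm⁻¹.
Low-spin: t₂g⁶ eg⁰, orbital CFSE = -2.4Δₒ = -55056 cm⁻¹; plus 2 excess pairs × P = +58700 cm⁻¹; total 3644 cm⁻¹.
The difference is 3644 − (-9176) = 12820 cm⁻¹, so high-spin lies lower.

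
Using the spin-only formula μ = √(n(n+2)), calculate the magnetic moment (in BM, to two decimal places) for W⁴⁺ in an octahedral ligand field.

W⁴⁺: group 6, so d-count = 6 − 4 = 2.
Configuration: t₂g² eg⁰ → 2 unpaired electrons.
μ(spin-only) = √[2(2+2)] = √8 ≈ 2.83 BM.

2.83 BM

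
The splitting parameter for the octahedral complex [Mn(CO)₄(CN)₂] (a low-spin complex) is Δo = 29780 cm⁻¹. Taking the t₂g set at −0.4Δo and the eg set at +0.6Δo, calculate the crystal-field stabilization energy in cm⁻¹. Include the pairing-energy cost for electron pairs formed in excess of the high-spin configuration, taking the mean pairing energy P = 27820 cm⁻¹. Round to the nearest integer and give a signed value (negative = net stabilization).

-3920

Ligand charges: 4×(+0) from CO and 2×(-1) from CN⁻ sum to -2; with overall charge +0, Mn is +2.
Group 7 minus oxidation state +2 gives a d⁵ configuration for Mn²⁺.
Electron filling gives t₂g⁵ eg⁰.
Orbital CFSE = 5(-0.4) + 0(0.6) = -2.0Δo = -2.0 × 29780 = -59560 cm⁻¹.
Pairing penalty: 2 pairs vs 0 in the high-spin reference → 2 extra × P = 55640 cm⁻¹.
Combining: -59560 + 55640 = -3920 cm⁻¹.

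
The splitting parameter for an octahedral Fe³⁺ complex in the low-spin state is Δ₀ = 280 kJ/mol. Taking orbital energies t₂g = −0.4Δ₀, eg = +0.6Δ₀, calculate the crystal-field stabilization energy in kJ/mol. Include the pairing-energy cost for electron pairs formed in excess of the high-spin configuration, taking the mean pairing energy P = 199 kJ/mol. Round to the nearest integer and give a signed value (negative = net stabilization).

Fe³⁺: group 8, so d-count = 8 − 3 = 5.
The d⁵ electrons fill as t₂g⁵ eg⁰.
Orbital CFSE = 5(-0.4) + 0(0.6) = -2.0Δ₀ = -2.0 × 280 = -560 kJ/mol.
High-spin d⁵ would be t₂g³ eg² with 0 pairs; low-spin has 2, so 2 excess pairs cost +2P = +398 kJ/mol.
Net CFSE = -560 + 398 = -162 kJ/mol.

-162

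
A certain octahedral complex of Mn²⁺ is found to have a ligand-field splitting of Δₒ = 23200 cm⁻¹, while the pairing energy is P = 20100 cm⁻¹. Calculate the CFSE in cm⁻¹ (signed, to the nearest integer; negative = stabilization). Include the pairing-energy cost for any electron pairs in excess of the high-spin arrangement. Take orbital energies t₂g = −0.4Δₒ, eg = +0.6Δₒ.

Mn sits in group 7; removing 2 electrons leaves Mn²⁺ with 7 − 2 = 5 d electrons.
Δₒ > P, so pairing is preferred: the ground state is low-spin.
That gives t₂g⁵ eg⁰.
Orbital CFSE = -2.0Δₒ = -2.0 × 23200 = -46400 cm⁻¹.
Excess pairs vs high-spin: 2 − 0 = 2; pairing cost = +40200 cm⁻¹.
Net CFSE = -46400 + 40200 = -6200 cm⁻¹.

-6200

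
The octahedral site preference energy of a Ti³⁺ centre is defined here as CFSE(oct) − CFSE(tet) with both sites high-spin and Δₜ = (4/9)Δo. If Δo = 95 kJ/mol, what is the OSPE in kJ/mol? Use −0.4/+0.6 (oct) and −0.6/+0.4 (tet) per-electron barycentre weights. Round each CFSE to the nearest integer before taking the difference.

-13

Ti³⁺: group 4, so d-count = 4 − 3 = 1.
Octahedral (high-spin): t2g^1 e_g^0, CFSE = 1(−0.4) + 0(+0.6) = -0.4Δo = -0.4 × 95 = -38 kJ/mol.
Tetrahedral e^1 t2^0 gives -0.6Δₜ = -0.6 × (4/9) × 95 = -25 kJ/mol.
Subtracting, OSPE = -38 − (-25) = -13 kJ/mol.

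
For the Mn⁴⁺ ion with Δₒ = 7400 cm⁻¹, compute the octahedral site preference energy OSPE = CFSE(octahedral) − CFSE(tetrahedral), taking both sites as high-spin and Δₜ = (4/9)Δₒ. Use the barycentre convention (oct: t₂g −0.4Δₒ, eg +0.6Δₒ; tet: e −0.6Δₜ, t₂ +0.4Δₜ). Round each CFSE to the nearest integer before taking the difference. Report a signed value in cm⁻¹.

-6249

Mn⁴⁺: group 7, so d-count = 7 − 4 = 3.
In an octahedral site d³ (HS) is t2g^3 e_g^0, giving CFSE(oct) = -1.2Δₒ = -8880 cm⁻¹.
Tetrahedral: e^2 t2^1, CFSE = 2(−0.6) + 1(+0.4) = -0.8Δₜ = -0.8 × (4/9) × 7400 = -2631 cm⁻¹.
OSPE = CFSE(oct) − CFSE(tet) = -8880 − (-2631) = -6249 cm⁻¹.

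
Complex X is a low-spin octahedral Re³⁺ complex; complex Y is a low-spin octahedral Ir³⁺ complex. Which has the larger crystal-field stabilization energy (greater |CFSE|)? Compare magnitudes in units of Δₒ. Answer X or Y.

Y

X: Re sits in group 7; removing 3 electrons leaves Re³⁺ with 7 − 3 = 4 d electrons; t2g^4 e_g^0, CFSE = -1.6Δₒ.
Y: Group 9 minus oxidation state +3 gives a d⁶ configuration for Ir³⁺; t₂g⁶ eg⁰, CFSE = -2.4Δₒ.
So Y has the larger |CFSE|.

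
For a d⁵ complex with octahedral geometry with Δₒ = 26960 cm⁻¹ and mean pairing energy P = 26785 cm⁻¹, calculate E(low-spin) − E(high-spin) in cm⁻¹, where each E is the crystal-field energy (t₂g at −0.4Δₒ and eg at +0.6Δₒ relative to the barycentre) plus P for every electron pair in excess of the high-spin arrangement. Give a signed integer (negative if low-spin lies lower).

-350

In the high-spin limit (t₂g³ eg²) the orbital term is 0.0Δₒ = 0 cm⁻¹, with no excess pairing.
Low-spin: t₂g⁵ eg⁰, orbital CFSE = -2.0Δₒ = -53920 cm⁻¹; plus 2 excess pairs × P = +53570 cm⁻¹; total -350 cm⁻¹.
Thus E(LS) − E(HS) = -350 cm⁻¹.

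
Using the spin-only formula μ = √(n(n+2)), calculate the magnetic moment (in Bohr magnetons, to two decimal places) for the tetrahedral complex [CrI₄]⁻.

Each I⁻ contributes -1; 4 × (-1) = -4. With overall charge -1, Cr is in the +3 oxidation state.
Cr³⁺: group 6, so d-count = 6 − 3 = 3.
With tetrahedral geometry the complex is necessarily high-spin.
Configuration: e² t₂¹ → 3 unpaired electrons.
μ(spin-only) = √[3(3+2)] = √15 ≈ 3.87 Bohr magnetons.

3.87 Bohr magnetons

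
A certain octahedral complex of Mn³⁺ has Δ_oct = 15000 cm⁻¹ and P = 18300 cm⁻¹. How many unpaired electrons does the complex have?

4

Mn³⁺: group 7, so d-count = 7 − 3 = 4.
With Δ_oct < P the complex is high-spin.
That gives t₂g³ eg¹.
Unpaired electrons: 4.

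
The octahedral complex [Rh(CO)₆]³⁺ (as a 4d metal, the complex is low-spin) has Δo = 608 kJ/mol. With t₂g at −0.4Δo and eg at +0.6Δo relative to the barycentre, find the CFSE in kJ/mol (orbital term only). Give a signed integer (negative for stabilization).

CO is neutral, so the +3 overall charge sits on Rh: oxidation state +3.
Rh sits in group 9; removing 3 electrons leaves Rh³⁺ with 9 − 3 = 6 d electrons.
The d⁶ electrons fill as t₂g⁶ eg⁰.
Orbital CFSE = 6(-0.4) + 0(0.6) = -2.4Δo = -2.4 × 608 = -1459 kJ/mol.

-1459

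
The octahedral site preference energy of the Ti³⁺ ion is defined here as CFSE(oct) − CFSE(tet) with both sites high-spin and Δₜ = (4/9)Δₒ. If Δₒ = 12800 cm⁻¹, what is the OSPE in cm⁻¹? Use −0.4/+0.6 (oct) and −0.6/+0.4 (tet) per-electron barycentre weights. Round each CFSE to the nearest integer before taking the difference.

-1707

Ti sits in group 4; removing 3 electrons leaves Ti³⁺ with 4 − 3 = 1 d electrons.
In an octahedral site d¹ (HS) is t2g^1 e_g^0, giving CFSE(oct) = -0.4Δₒ = -5120 cm⁻¹.
Tetrahedral: e^1 t2^0, CFSE = 1(−0.6) + 0(+0.4) = -0.6Δₜ = -0.6 × (4/9) × 12800 = -3413 cm⁻¹.
OSPE = -5120 − (-3413) = -1707 cm⁻¹.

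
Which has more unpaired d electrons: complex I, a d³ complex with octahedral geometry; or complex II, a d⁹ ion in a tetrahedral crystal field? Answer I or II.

I

I: For octahedral d³ the high- and low-spin configurations coincide; t₂g³ eg⁰ → 3 unpaired.
II: Tetrahedral splitting is small, so the complex is high-spin; e⁴ t₂⁵ → 1 unpaired.
So I has more unpaired electrons.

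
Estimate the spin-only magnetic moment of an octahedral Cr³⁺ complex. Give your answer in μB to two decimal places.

3.87 μB

Group 6 minus oxidation state +3 gives a d³ configuration for Cr³⁺.
For octahedral d³ the high- and low-spin configurations coincide.
Configuration: t₂g³ eg⁰ → 3 unpaired electrons.
μ(spin-only) = √[3(3+2)] = √15 ≈ 3.87 μB.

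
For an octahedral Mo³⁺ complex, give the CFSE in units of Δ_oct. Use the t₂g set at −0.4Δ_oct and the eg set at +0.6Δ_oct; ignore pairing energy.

-1.2 Δ_oct

Group 6 minus oxidation state +3 gives a d³ configuration for Mo³⁺.
For octahedral d³ the high- and low-spin configurations coincide.
Configuration: t₂g³ eg⁰.
CFSE = 3(-0.4Δ_oct) + 0(0.6Δ_oct) = -1.2Δ_oct + 0.0Δ_oct = -1.2Δ_oct.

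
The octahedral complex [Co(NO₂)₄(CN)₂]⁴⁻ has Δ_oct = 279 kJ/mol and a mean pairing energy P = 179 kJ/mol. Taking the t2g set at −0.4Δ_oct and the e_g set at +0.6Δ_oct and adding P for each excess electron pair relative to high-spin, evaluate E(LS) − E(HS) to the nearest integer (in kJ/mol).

Ligand charges: 4×(-1) from NO₂⁻ and 2×(-1) from CN⁻ sum to -6; with overall charge -4, Co is +2.
Group 9 minus oxidation state +2 gives a d⁷ configuration for Co²⁺.
High-spin d⁷ fills as t2g^5 e_g^2 with CFSE 5(−0.4) + 2(+0.6) = -0.8Δ_oct = -223 kJ/mol.
Low-spin t2g^6 e_g^1 gives -1.8Δ_oct = -502 kJ/mol, but forming 1 extra pair costs 1P = 179 kJ/mol, so E(LS) = -502 + 179 = -323 kJ/mol.
E(LS) − E(HS) = -323 − (-223) = -100 kJ/mol.

-100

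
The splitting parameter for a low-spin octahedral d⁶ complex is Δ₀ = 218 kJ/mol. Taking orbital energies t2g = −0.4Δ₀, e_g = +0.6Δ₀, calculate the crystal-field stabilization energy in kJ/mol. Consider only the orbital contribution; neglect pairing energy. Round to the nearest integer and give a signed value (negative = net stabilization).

-523

Configuration: t2g^6 e_g^0.
The orbital stabilization is -2.4Δ₀ = -2.4 × 218 = -523 kJ/mol.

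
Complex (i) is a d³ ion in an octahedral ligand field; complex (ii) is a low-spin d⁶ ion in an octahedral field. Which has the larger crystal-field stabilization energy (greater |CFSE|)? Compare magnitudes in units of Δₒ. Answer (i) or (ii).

(ii)

(i): t₂g³ eg⁰, CFSE = -1.2Δₒ.
(ii): t2g^6 e_g^0, CFSE = -2.4Δₒ.
So (ii) has the larger |CFSE|.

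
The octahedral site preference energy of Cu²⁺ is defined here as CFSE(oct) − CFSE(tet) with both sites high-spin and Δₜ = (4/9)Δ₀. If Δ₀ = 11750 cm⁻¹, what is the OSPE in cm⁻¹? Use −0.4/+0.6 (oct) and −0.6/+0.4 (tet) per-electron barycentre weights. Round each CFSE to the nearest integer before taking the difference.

Cu²⁺: group 11, so d-count = 11 − 2 = 9.
Octahedral (high-spin): t2g^6 e_g^3, CFSE = 6(−0.4) + 3(+0.6) = -0.6Δ₀ = -0.6 × 11750 = -7050 cm⁻¹.
Tetrahedral: e^4 t2^5, CFSE = 4(−0.6) + 5(+0.4) = -0.4Δₜ = -0.4 × (4/9) × 11750 = -2089 cm⁻¹.
OSPE = -7050 − (-2089) = -4961 cm⁻¹.

-4961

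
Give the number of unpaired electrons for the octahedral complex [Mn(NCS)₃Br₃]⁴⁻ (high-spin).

5

Ligand charges: 3×(-1) from NCS⁻ and 3×(-1) from Br⁻ sum to -6; with overall charge -4, Mn is +2.
Mn sits in group 7; removing 2 electrons leaves Mn²⁺ with 7 − 2 = 5 d electrons.
Configuration: t2g^3 e_g^2, giving 5 unpaired electrons.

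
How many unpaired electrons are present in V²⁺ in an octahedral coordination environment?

3

V sits in group 5; removing 2 electrons leaves V²⁺ with 5 − 2 = 3 d electrons.
For octahedral d³ the high- and low-spin configurations coincide.
Configuration: t₂g³ eg⁰, giving 3 unpaired electrons.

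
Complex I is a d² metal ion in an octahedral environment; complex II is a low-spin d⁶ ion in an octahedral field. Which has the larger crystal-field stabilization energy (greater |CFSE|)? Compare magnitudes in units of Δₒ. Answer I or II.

II

I: t₂g² eg⁰, CFSE = -0.8Δₒ.
II: t₂g⁶ eg⁰, CFSE = -2.4Δₒ.
So II has the larger |CFSE|.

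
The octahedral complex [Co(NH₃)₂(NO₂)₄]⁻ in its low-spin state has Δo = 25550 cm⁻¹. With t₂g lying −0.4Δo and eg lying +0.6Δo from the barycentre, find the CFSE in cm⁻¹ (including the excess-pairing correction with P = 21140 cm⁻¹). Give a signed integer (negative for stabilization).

-19040

Ligand charges: 2×(+0) from NH₃ and 4×(-1) from NO₂⁻ sum to -4; with overall charge -1, Co is +3.
Co sits in group 9; removing 3 electrons leaves Co³⁺ with 9 − 3 = 6 d electrons.
The d⁶ electrons fill as t₂g⁶ eg⁰.
CFSE(orbital) = 6×(-0.4Δo) + 0×(0.6Δo) = -2.4Δo; with Δo = 25550 cm⁻¹ that is -61320 cm⁻¹.
Relative to high-spin t₂g⁴ eg² (1 paired), the low-spin configuration has 2 additional pairs, contributing +2 × 21140 = +42280 cm⁻¹.
Overall CFSE = -61320 + 42280 = -19040 cm⁻¹.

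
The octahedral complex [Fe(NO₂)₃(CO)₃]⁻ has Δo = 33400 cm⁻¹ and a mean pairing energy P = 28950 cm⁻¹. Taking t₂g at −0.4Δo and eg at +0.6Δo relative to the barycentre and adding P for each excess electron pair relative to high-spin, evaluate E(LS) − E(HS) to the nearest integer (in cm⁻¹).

-8900

Ligand charges: 3×(-1) from NO₂⁻ and 3×(+0) from CO sum to -3; with overall charge -1, Fe is +2.
Fe is in group 8, so Fe²⁺ is d⁶ (8 − 2 = 6).
High-spin: t₂g⁴ eg², CFSE = -0.4Δo = -13360 cm⁻¹.
Low-spin: t₂g⁶ eg⁰, orbital CFSE = -2.4Δo = -80160 cm⁻¹; plus 2 excess pairs × P = +57900 cm⁻¹; total -22260 cm⁻¹.
E(LS) − E(HS) = -22260 − (-13360) = -8900 cm⁻¹.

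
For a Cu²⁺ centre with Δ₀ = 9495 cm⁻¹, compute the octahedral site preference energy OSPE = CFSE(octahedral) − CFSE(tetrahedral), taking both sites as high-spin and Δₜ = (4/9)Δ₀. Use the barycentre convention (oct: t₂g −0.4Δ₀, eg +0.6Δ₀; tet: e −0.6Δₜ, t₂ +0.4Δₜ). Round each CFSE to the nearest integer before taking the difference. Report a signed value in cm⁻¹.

Cu is in group 11, so Cu²⁺ is d⁹ (11 − 2 = 9).
Octahedral (high-spin): t2g^6 e_g^3, CFSE = 6(−0.4) + 3(+0.6) = -0.6Δ₀ = -0.6 × 9495 = -5697 cm⁻¹.
Tetrahedral e^4 t2^5 gives -0.4Δₜ = -0.4 × (4/9) × 9495 = -1688 cm⁻¹.
OSPE = CFSE(oct) − CFSE(tet) = -5697 − (-1688) = -4009 cm⁻¹.

-4009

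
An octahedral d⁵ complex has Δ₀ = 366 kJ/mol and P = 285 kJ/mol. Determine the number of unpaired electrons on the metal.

Here Δ₀ > P (366 > 285), so the low-spin state is favoured.
Filling d⁵ accordingly: t2g^5 e_g^0.
Unpaired electrons: 1.

1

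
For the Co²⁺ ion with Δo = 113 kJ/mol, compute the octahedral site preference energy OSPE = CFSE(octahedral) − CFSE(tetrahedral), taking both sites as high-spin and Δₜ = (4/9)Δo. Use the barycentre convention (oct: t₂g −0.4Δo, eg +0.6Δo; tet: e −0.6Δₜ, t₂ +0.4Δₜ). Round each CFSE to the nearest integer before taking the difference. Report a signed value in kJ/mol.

-30

Co²⁺: group 9, so d-count = 9 − 2 = 7.
Octahedral (high-spin): t₂g⁵ eg², CFSE = 5(−0.4) + 2(+0.6) = -0.8Δo = -0.8 × 113 = -90 kJ/mol.
Tetrahedral e⁴ t₂³ gives -1.2Δₜ = -1.2 × (4/9) × 113 = -60 kJ/mol.
OSPE = CFSE(oct) − CFSE(tet) = -90 − (-60) = -30 kJ/mol.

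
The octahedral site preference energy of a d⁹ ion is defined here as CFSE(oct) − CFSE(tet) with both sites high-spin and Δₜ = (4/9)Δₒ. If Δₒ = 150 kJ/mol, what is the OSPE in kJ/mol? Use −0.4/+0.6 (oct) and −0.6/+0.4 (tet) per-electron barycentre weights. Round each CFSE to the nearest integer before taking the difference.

-63

In an octahedral site d⁹ (HS) is t₂g⁶ eg³, giving CFSE(oct) = -0.6Δₒ = -90 kJ/mol.
Tetrahedral e⁴ t₂⁵ gives -0.4Δₜ = -0.4 × (4/9) × 150 = -27 kJ/mol.
Subtracting, OSPE = -90 − (-27) = -63 kJ/mol.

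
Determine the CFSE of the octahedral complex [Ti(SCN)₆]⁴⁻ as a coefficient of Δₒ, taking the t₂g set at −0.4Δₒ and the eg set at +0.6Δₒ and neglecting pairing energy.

-0.8 Δₒ

Each SCN⁻ contributes -1; 6 × (-1) = -6. With overall charge -4, Ti is in the +2 oxidation state.
Ti sits in group 4; removing 2 electrons leaves Ti²⁺ with 4 − 2 = 2 d electrons.
Configuration: t₂g² eg⁰.
CFSE = 2(-0.4Δₒ) + 0(0.6Δₒ) = -0.8Δₒ + 0.0Δₒ = -0.8Δₒ.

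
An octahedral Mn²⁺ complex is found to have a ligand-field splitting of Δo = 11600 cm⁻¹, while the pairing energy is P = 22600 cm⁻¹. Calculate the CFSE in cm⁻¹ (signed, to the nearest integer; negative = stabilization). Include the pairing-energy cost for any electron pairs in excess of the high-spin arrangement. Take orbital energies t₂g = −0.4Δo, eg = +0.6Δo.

Mn sits in group 7; removing 2 electrons leaves Mn²⁺ with 7 − 2 = 5 d electrons.
With Δo < P the complex is high-spin.
Configuration: t₂g³ eg².
Orbital CFSE = 0.0Δo = 0.0 × 11600 = 0 cm⁻¹.
High-spin has no excess pairs, so no pairing correction applies.

0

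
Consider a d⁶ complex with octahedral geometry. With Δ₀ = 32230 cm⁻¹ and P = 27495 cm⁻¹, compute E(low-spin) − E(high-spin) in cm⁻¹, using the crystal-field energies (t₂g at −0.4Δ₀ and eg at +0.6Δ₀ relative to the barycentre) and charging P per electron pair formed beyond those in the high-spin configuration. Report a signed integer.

High-spin d⁶ fills as t₂g⁴ eg² with CFSE 4(−0.4) + 2(+0.6) = -0.4Δ₀ = -12892 cm⁻¹.
Low-spin: t₂g⁶ eg⁰, orbital CFSE = -2.4Δ₀ = -77352 cm⁻¹; plus 2 excess pairs × P = +54990 cm⁻¹; total -22362 cm⁻¹.
The difference is -22362 − (-12892) = -9470 cm⁻¹, so low-spin lies lower.

-9470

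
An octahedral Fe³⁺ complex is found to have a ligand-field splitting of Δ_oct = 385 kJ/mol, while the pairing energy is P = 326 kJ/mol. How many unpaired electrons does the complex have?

1

Group 8 minus oxidation state +3 gives a d⁵ configuration for Fe³⁺.
Δ_oct > P, so pairing is preferred: the ground state is low-spin.
Configuration: t₂g⁵ eg⁰.
Unpaired electrons: 1.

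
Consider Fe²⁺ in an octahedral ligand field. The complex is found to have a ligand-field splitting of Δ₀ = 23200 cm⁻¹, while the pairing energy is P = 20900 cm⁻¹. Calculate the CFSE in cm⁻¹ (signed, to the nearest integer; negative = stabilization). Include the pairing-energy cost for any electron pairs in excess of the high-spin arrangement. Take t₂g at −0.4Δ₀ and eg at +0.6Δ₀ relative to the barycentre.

-13880

Fe²⁺: group 8, so d-count = 8 − 2 = 6.
Since Δ₀ = 23200 cm⁻¹ > P = 20900 cm⁻¹, the complex adopts the low-spin configuration.
Configuration: t₂g⁶ eg⁰.
Orbital CFSE = -2.4Δ₀ = -2.4 × 23200 = -55680 cm⁻¹.
Excess pairs vs high-spin: 3 − 1 = 2; pairing cost = +41800 cm⁻¹.
Net CFSE = -55680 + 41800 = -13880 cm⁻¹.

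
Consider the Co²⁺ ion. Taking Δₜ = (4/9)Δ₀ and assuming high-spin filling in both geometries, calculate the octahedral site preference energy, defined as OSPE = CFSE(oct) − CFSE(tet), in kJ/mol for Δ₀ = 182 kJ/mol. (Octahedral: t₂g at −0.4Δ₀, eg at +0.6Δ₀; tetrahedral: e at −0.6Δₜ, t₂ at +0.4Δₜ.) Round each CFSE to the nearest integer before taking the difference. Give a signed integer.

-49

Group 9 minus oxidation state +2 gives a d⁷ configuration for Co²⁺.
In an octahedral site d⁷ (HS) is t₂g⁵ eg², giving CFSE(oct) = -0.8Δ₀ = -146 kJ/mol.
In a tetrahedral site the filling is e⁴ t₂³: CFSE(tet) = -1.2Δₜ = -1.2 × (4/9)(182) = -97 kJ/mol.
OSPE = CFSE(oct) − CFSE(tet) = -146 − (-97) = -49 kJ/mol.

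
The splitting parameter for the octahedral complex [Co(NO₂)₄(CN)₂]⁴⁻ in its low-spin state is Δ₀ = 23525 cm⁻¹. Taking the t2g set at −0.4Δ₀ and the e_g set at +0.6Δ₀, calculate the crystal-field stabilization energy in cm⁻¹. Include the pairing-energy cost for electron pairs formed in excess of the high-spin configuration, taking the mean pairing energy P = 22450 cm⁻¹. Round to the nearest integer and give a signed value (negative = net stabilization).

Ligand charges: 4×(-1) from NO₂⁻ and 2×(-1) from CN⁻ sum to -6; with overall charge -4, Co is +2.
Co²⁺: group 9, so d-count = 9 − 2 = 7.
Electron filling gives t2g^6 e_g^1.
The orbital stabilization is -1.8Δ₀ = -1.8 × 23525 = -42345 cm⁻¹.
High-spin d⁷ would be t2g^5 e_g^2 with 2 pairs; low-spin has 3, so 1 excess pair costs +1P = +22450 cm⁻¹.
Combining: -42345 + 22450 = -19895 cm⁻¹.

-19895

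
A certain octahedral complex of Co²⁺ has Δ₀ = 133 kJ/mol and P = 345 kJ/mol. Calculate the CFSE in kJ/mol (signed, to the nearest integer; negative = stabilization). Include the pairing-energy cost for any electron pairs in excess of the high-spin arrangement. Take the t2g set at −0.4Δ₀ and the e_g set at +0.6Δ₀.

Group 9 minus oxidation state +2 gives a d⁷ configuration for Co²⁺.
Δ₀ < P, so pairing is avoided: the ground state is high-spin.
That gives t2g^5 e_g^2.
Orbital CFSE = -0.8Δ₀ = -0.8 × 133 = -106 kJ/mol.
High-spin has no excess pairs, so no pairing correction applies.

-106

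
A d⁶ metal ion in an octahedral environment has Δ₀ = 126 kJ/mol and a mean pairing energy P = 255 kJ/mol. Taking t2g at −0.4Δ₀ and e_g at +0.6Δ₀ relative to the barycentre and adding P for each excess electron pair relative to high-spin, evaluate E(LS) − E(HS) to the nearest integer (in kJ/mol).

In the high-spin limit (t2g^4 e_g^2) the orbital term is -0.4Δ₀ = -50 kJ/mol, with no excess pairing.
Low-spin t2g^6 e_g^0 gives -2.4Δ₀ = -302 kJ/mol, but forming 2 extra pairs costs 2P = 510 kJ/mol, so E(LS) = -302 + 510 = 208 kJ/mol.
The difference is 208 − (-50) = 258 kJ/mol, so high-spin lies lower.

258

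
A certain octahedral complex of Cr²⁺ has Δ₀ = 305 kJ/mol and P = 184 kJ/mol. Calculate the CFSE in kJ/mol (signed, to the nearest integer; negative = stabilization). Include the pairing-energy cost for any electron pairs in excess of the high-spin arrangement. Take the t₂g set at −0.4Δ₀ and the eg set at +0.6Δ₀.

Group 6 minus oxidation state +2 gives a d⁴ configuration for Cr²⁺.
Since Δ₀ = 305 kJ/mol > P = 184 kJ/mol, the complex adopts the low-spin configuration.
Configuration: t₂g⁴ eg⁰.
Orbital CFSE = -1.6Δ₀ = -1.6 × 305 = -488 kJ/mol.
Excess pairs vs high-spin: 1 − 0 = 1; pairing cost = +184 kJ/mol.
Net CFSE = -488 + 184 = -304 kJ/mol.

-304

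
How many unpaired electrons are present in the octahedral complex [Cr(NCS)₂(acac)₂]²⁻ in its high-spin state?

Ligand charges: 2×(-1) from NCS⁻ and 2×(-1) from acac⁻ sum to -4; with overall charge -2, Cr is +2.
Cr sits in group 6; removing 2 electrons leaves Cr²⁺ with 6 − 2 = 4 d electrons.
Configuration: t2g^3 e_g^1, giving 4 unpaired electrons.

4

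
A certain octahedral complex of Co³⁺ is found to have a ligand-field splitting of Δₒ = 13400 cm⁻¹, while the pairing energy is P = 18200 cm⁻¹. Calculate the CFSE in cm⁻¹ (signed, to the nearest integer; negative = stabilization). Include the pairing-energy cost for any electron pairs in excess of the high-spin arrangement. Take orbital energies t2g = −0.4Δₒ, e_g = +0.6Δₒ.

-5360

Group 9 minus oxidation state +3 gives a d⁶ configuration for Co³⁺.
Δₒ < P, so pairing is avoided: the ground state is high-spin.
Configuration: t2g^4 e_g^2.
Orbital CFSE = -0.4Δₒ = -0.4 × 13400 = -5360 cm⁻¹.
High-spin has no excess pairs, so no pairing correction applies.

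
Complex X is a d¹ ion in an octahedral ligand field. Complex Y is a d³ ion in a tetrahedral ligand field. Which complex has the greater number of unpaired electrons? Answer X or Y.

X: For octahedral d¹ the high- and low-spin configurations coincide; t₂g¹ eg⁰ → 1 unpaired.
Y: With tetrahedral geometry the complex is necessarily high-spin; e² t₂¹ → 3 unpaired.
So Y has more unpaired electrons.

Y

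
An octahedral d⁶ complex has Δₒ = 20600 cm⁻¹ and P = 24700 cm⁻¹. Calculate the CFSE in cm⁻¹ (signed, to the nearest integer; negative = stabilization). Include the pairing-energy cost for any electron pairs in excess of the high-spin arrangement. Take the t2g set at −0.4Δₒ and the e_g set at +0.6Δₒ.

Here Δₒ < P (20600 < 24700), so the high-spin state is favoured.
That gives t2g^4 e_g^2.
Orbital CFSE = -0.4Δₒ = -0.4 × 20600 = -8240 cm⁻¹.
High-spin has no excess pairs, so no pairing correction applies.

-8240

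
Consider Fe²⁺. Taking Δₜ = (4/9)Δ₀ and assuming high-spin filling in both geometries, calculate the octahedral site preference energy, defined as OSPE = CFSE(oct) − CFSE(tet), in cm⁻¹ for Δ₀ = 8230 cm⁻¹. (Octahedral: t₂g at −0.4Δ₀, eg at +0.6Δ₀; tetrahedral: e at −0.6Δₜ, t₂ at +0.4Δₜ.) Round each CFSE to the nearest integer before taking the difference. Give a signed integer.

-1097

Group 8 minus oxidation state +2 gives a d⁶ configuration for Fe²⁺.
In an octahedral site d⁶ (HS) is t2g^4 e_g^2, giving CFSE(oct) = -0.4Δ₀ = -3292 cm⁻¹.
In a tetrahedral site the filling is e^3 t2^3: CFSE(tet) = -0.6Δₜ = -0.6 × (4/9)(8230) = -2195 cm⁻¹.
OSPE = -3292 − (-2195) = -1097 cm⁻¹.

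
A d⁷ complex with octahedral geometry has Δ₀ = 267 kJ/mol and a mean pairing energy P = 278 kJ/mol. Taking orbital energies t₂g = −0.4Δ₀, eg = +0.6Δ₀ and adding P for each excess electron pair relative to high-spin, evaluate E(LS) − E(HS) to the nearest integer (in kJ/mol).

11

High-spin d⁷ fills as t₂g⁵ eg² with CFSE 5(−0.4) + 2(+0.6) = -0.8Δ₀ = -214 kJ/mol.
For low-spin the configuration is t₂g⁶ eg¹: orbital energy -1.8 × 267 = -481 kJ/mol, and 1 additional pair relative to high-spin adds 278 kJ/mol, giving -203 kJ/mol.
E(LS) − E(HS) = -203 − (-214) = 11 kJ/mol.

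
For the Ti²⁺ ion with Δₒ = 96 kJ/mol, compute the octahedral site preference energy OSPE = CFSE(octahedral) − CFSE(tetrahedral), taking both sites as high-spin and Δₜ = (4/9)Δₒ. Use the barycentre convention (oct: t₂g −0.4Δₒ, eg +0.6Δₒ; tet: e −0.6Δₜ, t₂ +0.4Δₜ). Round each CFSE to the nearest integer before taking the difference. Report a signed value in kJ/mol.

Ti²⁺: group 4, so d-count = 4 − 2 = 2.
Octahedral high-spin t2g^2 e_g^0: CFSE = -0.8 × 96 = -77 kJ/mol.
Tetrahedral e^2 t2^0 gives -1.2Δₜ = -1.2 × (4/9) × 96 = -51 kJ/mol.
Subtracting, OSPE = -77 − (-51) = -26 kJ/mol.

-26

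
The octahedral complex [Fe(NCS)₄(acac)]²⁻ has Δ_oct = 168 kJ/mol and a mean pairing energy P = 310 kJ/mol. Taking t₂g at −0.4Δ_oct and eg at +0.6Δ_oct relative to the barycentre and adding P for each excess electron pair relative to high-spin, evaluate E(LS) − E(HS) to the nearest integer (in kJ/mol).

Ligand charges: 4×(-1) from NCS⁻ and 1×(-1) from acac⁻ sum to -5; with overall charge -2, Fe is +3.
Group 8 minus oxidation state +3 gives a d⁵ configuration for Fe³⁺.
High-spin d⁵ fills as t₂g³ eg² with CFSE 3(−0.4) + 2(+0.6) = 0.0Δ_oct = 0 kJ/mol.
For low-spin the configuration is t₂g⁵ eg⁰: orbital energy -2.0 × 168 = -336 kJ/mol, and 2 additional pairs relative to high-spin add 620 kJ/mol, giving 284 kJ/mol.
E(LS) − E(HS) = 284 − (0) = 284 kJ/mol.

284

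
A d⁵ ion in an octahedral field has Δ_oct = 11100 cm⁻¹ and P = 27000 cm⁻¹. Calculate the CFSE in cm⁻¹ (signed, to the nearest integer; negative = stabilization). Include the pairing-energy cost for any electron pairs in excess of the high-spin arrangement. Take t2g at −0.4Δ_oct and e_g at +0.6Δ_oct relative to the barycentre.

Δ_oct < P, so pairing is avoided: the ground state is high-spin.
That gives t2g^3 e_g^2.
Orbital CFSE = 0.0Δ_oct = 0.0 × 11100 = 0 cm⁻¹.
High-spin has no excess pairs, so no pairing correction applies.

0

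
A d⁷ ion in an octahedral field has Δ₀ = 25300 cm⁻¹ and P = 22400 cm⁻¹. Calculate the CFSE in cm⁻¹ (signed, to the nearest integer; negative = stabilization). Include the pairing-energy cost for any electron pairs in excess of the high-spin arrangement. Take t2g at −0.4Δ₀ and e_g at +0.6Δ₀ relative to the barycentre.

-23140

Since Δ₀ = 25300 cm⁻¹ > P = 22400 cm⁻¹, the complex adopts the low-spin configuration.
That gives t2g^6 e_g^1.
Orbital CFSE = -1.8Δ₀ = -1.8 × 25300 = -45540 cm⁻¹.
Excess pairs vs high-spin: 3 − 2 = 1; pairing cost = +22400 cm⁻¹.
Net CFSE = -45540 + 22400 = -23140 cm⁻¹.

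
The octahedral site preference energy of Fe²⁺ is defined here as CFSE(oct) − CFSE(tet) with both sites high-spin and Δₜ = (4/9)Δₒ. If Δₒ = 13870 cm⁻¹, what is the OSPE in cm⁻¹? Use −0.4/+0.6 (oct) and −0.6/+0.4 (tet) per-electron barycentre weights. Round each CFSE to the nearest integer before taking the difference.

Fe sits in group 8; removing 2 electrons leaves Fe²⁺ with 8 − 2 = 6 d electrons.
Octahedral (high-spin): t2g^4 e_g^2, CFSE = 4(−0.4) + 2(+0.6) = -0.4Δₒ = -0.4 × 13870 = -5548 cm⁻¹.
In a tetrahedral site the filling is e^3 t2^3: CFSE(tet) = -0.6Δₜ = -0.6 × (4/9)(13870) = -3699 cm⁻¹.
OSPE = CFSE(oct) − CFSE(tet) = -5548 − (-3699) = -1849 cm⁻¹.

-1849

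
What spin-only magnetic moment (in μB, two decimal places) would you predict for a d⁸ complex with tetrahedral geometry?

2.83 μB

With tetrahedral geometry the complex is necessarily high-spin.
Configuration: e⁴ t₂⁴ → 2 unpaired electrons.
μ(spin-only) = √[2(2+2)] = √8 ≈ 2.83 μB.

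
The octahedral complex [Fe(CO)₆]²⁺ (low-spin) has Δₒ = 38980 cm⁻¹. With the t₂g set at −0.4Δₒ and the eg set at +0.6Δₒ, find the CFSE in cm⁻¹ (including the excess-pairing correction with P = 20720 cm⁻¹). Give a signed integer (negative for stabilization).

CO is neutral, so the +2 overall charge sits on Fe: oxidation state +2.
Fe is in group 8, so Fe²⁺ is d⁶ (8 − 2 = 6).
Configuration: t₂g⁶ eg⁰.
The orbital stabilization is -2.4Δₒ = -2.4 × 38980 = -93552 cm⁻¹.
Pairing penalty: 3 pairs vs 1 in the high-spin reference → 2 extra × P = 41440 cm⁻¹.
Combining: -93552 + 41440 = -52112 cm⁻¹.

-52112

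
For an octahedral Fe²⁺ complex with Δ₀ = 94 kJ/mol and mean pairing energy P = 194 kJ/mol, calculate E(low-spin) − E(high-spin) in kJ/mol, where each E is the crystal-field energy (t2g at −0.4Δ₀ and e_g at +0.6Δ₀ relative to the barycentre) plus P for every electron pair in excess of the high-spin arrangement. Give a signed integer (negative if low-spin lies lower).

Fe sits in group 8; removing 2 electrons leaves Fe²⁺ with 8 − 2 = 6 d electrons.
In the high-spin limit (t2g^4 e_g^2) the orbital term is -0.4Δ₀ = -38 kJ/mol, with no excess pairing.
Low-spin t2g^6 e_g^0 gives -2.4Δ₀ = -226 kJ/mol, but forming 2 extra pairs costs 2P = 388 kJ/mol, so E(LS) = -226 + 388 = 162 kJ/mol.
E(LS) − E(HS) = 162 − (-38) = 200 kJ/mol.

200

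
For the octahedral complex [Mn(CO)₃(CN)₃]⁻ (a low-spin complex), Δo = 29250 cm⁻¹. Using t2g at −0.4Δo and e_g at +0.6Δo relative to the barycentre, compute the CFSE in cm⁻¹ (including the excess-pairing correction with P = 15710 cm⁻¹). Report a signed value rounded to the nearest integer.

-27080

Ligand charges: 3×(+0) from CO and 3×(-1) from CN⁻ sum to -3; with overall charge -1, Mn is +2.
Mn²⁺: group 7, so d-count = 7 − 2 = 5.
The d⁵ electrons fill as t2g^5 e_g^0.
Orbital CFSE = 5(-0.4) + 0(0.6) = -2.0Δo = -2.0 × 29250 = -58500 cm⁻¹.
Pairing penalty: 2 pairs vs 0 in the high-spin reference → 2 extra × P = 31420 cm⁻¹.
Net CFSE = -58500 + 31420 = -27080 cm⁻¹.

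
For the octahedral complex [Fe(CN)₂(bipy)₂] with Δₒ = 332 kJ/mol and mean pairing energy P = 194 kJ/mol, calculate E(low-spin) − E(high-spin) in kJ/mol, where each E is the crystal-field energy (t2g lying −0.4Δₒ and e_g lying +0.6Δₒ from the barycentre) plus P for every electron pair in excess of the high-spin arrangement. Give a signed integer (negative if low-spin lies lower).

Ligand charges: 2×(-1) from CN⁻ and 2×(+0) from bipy sum to -2; with overall charge +0, Fe is +2.
Group 8 minus oxidation state +2 gives a d⁶ configuration for Fe²⁺.
High-spin: t2g^4 e_g^2, CFSE = -0.4Δₒ = -133 kJ/mol.
For low-spin the configuration is t2g^6 e_g^0: orbital energy -2.4 × 332 = -797 kJ/mol, and 2 additional pairs relative to high-spin add 388 kJ/mol, giving -409 kJ/mol.
The difference is -409 − (-133) = -276 kJ/mol, so low-spin lies lower.

-276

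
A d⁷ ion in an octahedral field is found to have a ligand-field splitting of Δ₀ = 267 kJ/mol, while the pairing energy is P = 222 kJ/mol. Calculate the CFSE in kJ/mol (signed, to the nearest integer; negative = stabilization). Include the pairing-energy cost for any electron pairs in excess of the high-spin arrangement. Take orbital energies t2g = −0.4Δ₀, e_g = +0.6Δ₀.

-259

Here Δ₀ > P (267 > 222), so the low-spin state is favoured.
That gives t2g^6 e_g^1.
Orbital CFSE = -1.8Δ₀ = -1.8 × 267 = -481 kJ/mol.
Excess pairs vs high-spin: 3 − 2 = 1; pairing cost = +222 kJ/mol.
Net CFSE = -481 + 222 = -259 kJ/mol.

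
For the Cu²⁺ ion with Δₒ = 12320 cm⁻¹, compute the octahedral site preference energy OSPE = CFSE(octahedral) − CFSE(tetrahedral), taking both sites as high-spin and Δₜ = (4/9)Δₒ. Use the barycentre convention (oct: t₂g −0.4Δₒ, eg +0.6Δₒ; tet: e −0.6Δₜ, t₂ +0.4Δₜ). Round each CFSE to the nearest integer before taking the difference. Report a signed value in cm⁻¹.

Cu sits in group 11; removing 2 electrons leaves Cu²⁺ with 11 − 2 = 9 d electrons.
Octahedral (high-spin): t₂g⁶ eg³, CFSE = 6(−0.4) + 3(+0.6) = -0.6Δₒ = -0.6 × 12320 = -7392 cm⁻¹.
Tetrahedral e⁴ t₂⁵ gives -0.4Δₜ = -0.4 × (4/9) × 12320 = -2190 cm⁻¹.
OSPE = CFSE(oct) − CFSE(tet) = -7392 − (-2190) = -5202 cm⁻¹.

-5202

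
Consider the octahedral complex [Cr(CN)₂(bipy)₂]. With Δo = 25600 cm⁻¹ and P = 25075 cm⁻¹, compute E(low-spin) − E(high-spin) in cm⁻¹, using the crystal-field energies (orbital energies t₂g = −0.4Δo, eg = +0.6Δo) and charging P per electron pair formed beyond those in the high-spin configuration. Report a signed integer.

-525

Ligand charges: 2×(-1) from CN⁻ and 2×(+0) from bipy sum to -2; with overall charge +0, Cr is +2.
Cr sits in group 6; removing 2 electrons leaves Cr²⁺ with 6 − 2 = 4 d electrons.
High-spin: t₂g³ eg¹, CFSE = -0.6Δo = -15360 cm⁻¹.
Low-spin: t₂g⁴ eg⁰, orbital CFSE = -1.6Δo = -40960 cm⁻¹; plus 1 excess pair × P = +25075 cm⁻¹; total -15885 cm⁻¹.
Thus E(LS) − E(HS) = -525 cm⁻¹.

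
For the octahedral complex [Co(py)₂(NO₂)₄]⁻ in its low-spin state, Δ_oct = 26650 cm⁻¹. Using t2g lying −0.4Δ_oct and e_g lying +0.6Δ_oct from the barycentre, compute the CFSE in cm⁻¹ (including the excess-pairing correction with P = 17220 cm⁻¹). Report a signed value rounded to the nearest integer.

Ligand charges: 2×(+0) from py and 4×(-1) from NO₂⁻ sum to -4; with overall charge -1, Co is +3.
Co sits in group 9; removing 3 electrons leaves Co³⁺ with 9 − 3 = 6 d electrons.
The d⁶ electrons fill as t2g^6 e_g^0.
Orbital CFSE = 6(-0.4) + 0(0.6) = -2.4Δ_oct = -2.4 × 26650 = -63960 cm⁻¹.
Pairing penalty: 3 pairs vs 1 in the high-spin reference → 2 extra × P = 34440 cm⁻¹.
Net CFSE = -63960 + 34440 = -29520 cm⁻¹.

-29520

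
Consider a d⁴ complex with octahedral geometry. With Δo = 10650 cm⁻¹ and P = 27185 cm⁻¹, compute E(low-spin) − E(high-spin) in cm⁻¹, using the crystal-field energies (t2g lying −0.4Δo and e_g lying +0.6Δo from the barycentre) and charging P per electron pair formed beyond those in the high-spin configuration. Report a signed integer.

16535

In the high-spin limit (t2g^3 e_g^1) the orbital term is -0.6Δo = -6390 cm⁻¹, with no excess pairing.
For low-spin the configuration is t2g^4 e_g^0: orbital energy -1.6 × 10650 = -17040 cm⁻¹, and 1 additional pair relative to high-spin adds 27185 cm⁻¹, giving 10145 cm⁻¹.
The difference is 10145 − (-6390) = 16535 cm⁻¹, so high-spin lies lower.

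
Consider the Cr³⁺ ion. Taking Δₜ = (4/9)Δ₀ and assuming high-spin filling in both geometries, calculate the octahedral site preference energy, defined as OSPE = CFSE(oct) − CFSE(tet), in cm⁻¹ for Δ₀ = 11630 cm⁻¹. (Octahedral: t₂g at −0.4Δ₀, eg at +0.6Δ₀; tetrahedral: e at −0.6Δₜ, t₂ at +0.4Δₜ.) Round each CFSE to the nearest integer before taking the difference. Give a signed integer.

-9821

Cr is in group 6, so Cr³⁺ is d³ (6 − 3 = 3).
In an octahedral site d³ (HS) is t₂g³ eg⁰, giving CFSE(oct) = -1.2Δ₀ = -13956 cm⁻¹.
Tetrahedral: e² t₂¹, CFSE = 2(−0.6) + 1(+0.4) = -0.8Δₜ = -0.8 × (4/9) × 11630 = -4135 cm⁻¹.
Subtracting, OSPE = -13956 − (-4135) = -9821 cm⁻¹.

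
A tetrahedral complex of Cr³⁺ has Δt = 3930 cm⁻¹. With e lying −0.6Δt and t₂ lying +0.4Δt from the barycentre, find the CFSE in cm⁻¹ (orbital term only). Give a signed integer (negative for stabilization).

-3144

Group 6 minus oxidation state +3 gives a d³ configuration for Cr³⁺.
Tetrahedral splitting is small, so the complex is high-spin.
Configuration: e² t₂¹.
Orbital CFSE = 2(-0.6) + 1(0.4) = -0.8Δt = -0.8 × 3930 = -3144 cm⁻¹.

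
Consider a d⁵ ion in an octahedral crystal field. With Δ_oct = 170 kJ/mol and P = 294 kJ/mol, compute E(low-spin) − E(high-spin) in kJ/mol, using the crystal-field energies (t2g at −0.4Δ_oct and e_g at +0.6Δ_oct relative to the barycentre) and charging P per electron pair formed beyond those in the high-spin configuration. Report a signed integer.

248

High-spin d⁵ fills as t2g^3 e_g^2 with CFSE 3(−0.4) + 2(+0.6) = 0.0Δ_oct = 0 kJ/mol.
For low-spin the configuration is t2g^5 e_g^0: orbital energy -2.0 × 170 = -340 kJ/mol, and 2 additional pairs relative to high-spin add 588 kJ/mol, giving 248 kJ/mol.
E(LS) − E(HS) = 248 − (0) = 248 kJ/mol.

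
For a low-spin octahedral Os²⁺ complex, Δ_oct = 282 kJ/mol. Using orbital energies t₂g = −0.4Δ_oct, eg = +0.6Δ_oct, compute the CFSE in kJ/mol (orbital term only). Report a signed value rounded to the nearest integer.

Os²⁺: group 8, so d-count = 8 − 2 = 6.
The d⁶ electrons fill as t₂g⁶ eg⁰.
The orbital stabilization is -2.4Δ_oct = -2.4 × 282 = -677 kJ/mol.

-677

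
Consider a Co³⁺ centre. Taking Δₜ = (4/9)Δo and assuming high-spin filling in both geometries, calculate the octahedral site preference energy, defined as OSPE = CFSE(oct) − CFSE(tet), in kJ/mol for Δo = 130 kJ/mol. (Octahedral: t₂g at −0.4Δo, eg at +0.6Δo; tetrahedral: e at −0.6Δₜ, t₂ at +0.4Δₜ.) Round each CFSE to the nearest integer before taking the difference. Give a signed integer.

-17

Co³⁺: group 9, so d-count = 9 − 3 = 6.
Octahedral high-spin t2g^4 e_g^2: CFSE = -0.4 × 130 = -52 kJ/mol.
Tetrahedral e^3 t2^3 gives -0.6Δₜ = -0.6 × (4/9) × 130 = -35 kJ/mol.
Subtracting, OSPE = -52 − (-35) = -17 kJ/mol.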